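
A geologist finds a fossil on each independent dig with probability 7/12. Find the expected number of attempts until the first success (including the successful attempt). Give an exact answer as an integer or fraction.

12/7

For a geometric distribution, E[trials] = 1/p = 1/(7/12) = 12/7.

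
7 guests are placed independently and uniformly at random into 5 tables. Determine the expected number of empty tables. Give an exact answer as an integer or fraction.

Let Xⱼ=1 if table j is empty. P(Xⱼ=1) = ((5-1)/5)^7 = 16384/78125.
By linearity, E[#empty] = 5·16384/78125 = 16384/15625.

16384/15625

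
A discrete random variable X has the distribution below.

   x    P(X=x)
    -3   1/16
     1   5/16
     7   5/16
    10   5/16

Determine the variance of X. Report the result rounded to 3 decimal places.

E[X] = (1/16)·(-3) + (5/16)·1 + (5/16)·7 + (5/16)·10 = 87/16
E[X²] = (1/16)·9 + (5/16)·1 + (5/16)·49 + (5/16)·100 = 759/16
Var(X) = 759/16 − (87/16)² = 4575/256 ≈ 17.871

17.871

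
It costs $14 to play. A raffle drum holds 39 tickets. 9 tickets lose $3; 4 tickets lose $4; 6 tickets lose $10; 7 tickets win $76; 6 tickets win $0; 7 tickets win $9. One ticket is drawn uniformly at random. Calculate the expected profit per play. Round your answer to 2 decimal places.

-$1.38

E[payout] = (9/39)·(-3) + (4/39)·(-4) + (6/39)·(-10) + (7/39)·76 + (6/39)·0 + (7/39)·9 = 164/13
Expected profit = 164/13 − 14 = -18/13 ≈ -$1.38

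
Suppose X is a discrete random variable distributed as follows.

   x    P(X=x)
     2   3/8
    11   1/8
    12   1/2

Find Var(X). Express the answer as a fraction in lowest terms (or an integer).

E[X] = (3/8)·2 + (1/8)·11 + (1/2)·12 = 65/8
E[X²] = (3/8)·4 + (1/8)·121 + (1/2)·144 = 709/8
Var(X) = 709/8 − (65/8)² = 1447/64

1447/64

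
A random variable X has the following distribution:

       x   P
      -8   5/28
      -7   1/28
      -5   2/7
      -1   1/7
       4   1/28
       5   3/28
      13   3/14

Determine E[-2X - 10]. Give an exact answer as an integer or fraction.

-73/7

E[-2x-10] = (5/28)·6 + (1/28)·4 + (2/7)·0 + (1/7)·(-8) + (1/28)·(-18) + (3/28)·(-20) + (3/14)·(-36)
     = -73/7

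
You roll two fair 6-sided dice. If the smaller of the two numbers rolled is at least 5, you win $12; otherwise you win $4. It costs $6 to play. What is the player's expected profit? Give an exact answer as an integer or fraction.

E[payout] = (8/9)·4 + (1/9)·12 = 44/9
Expected profit = 44/9 − 6 = -10/9

-10/9 dollars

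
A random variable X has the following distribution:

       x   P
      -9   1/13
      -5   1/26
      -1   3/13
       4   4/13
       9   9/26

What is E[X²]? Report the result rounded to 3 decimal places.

40.385

E[X²] = (1/13)·81 + (1/26)·25 + (3/13)·1 + (4/13)·16 + (9/26)·81
     = 525/13 ≈ 40.385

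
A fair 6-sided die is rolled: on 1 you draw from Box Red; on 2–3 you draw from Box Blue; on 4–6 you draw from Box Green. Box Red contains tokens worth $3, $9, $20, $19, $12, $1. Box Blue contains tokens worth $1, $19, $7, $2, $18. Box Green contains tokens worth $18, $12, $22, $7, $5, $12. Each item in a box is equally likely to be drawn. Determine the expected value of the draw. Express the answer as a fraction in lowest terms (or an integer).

506/45 dollars

E[X | Box Red] = (3 + 9 + 20 + 19 + 12 + 1)/6 = 32/3
E[X | Box Blue] = (1 + 19 + 7 + 2 + 18)/5 = 47/5
E[X | Box Green] = (18 + 12 + 22 + 7 + 5 + 12)/6 = 38/3
E[X] = (1/6)·32/3 + (1/3)·47/5 + (1/2)·38/3 = 506/45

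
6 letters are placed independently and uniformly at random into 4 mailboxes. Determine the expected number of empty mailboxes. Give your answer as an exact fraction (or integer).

Let Xⱼ=1 if mailbox j is empty. P(Xⱼ=1) = ((4-1)/4)^6 = 729/4096.
By linearity, E[#empty] = 4·729/4096 = 729/1024.

729/1024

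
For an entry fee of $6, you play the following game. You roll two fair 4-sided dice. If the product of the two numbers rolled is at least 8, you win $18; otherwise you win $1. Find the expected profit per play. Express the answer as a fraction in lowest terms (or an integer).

E[payout] = (5/8)·1 + (3/8)·18 = 59/8
Expected profit = 59/8 − 6 = 11/8

11/8 dollars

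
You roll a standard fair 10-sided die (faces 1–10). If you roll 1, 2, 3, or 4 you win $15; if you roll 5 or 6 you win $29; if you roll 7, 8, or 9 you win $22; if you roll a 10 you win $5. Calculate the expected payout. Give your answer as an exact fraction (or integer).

E[payout] = (1/10)·5 + (2/5)·15 + (3/10)·22 + (1/5)·29 = 189/10

189/10 dollars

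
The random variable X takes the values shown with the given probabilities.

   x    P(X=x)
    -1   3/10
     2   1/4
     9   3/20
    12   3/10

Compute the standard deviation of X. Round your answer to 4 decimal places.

5.4889

E[X] = 103/20, E[X²] = 1133/20
Var(X) = E[X²] − (E[X])² = 1133/20 − 10609/400 = 12051/400
SD(X) = √(12051/400) ≈ 5.4889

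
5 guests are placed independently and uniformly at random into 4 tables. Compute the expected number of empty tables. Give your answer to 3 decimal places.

0.949

Let Xⱼ=1 if table j is empty. P(Xⱼ=1) = ((4-1)/4)^5 = 243/1024.
By linearity, E[#empty] = 4·243/1024 = 243/256.
≈ 0.949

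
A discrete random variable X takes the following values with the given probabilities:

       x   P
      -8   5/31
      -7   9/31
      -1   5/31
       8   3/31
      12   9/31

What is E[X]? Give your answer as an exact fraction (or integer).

E[X] = (5/31)·(-8) + (9/31)·(-7) + (5/31)·(-1) + (3/31)·8 + (9/31)·12
     = 24/31

24/31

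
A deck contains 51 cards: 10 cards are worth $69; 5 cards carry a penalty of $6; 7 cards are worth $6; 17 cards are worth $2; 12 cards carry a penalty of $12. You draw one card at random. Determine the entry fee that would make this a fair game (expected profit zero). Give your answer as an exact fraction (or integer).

592/51 dollars

E[payout] = (10/51)·69 + (5/51)·(-6) + (7/51)·6 + (17/51)·2 + (12/51)·(-12) = 592/51
Fair fee = E[payout] = 592/51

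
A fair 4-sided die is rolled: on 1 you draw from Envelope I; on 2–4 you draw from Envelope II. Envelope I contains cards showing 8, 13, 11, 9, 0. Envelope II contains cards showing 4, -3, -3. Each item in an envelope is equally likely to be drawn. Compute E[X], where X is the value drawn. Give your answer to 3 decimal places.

1.550

E[X | Envelope I] = (8 + 13 + 11 + 9 + 0)/5 = 41/5
E[X | Envelope II] = (4 − 3 − 3)/3 = -2/3
E[X] = (1/4)·41/5 + (3/4)·(-2/3) = 31/20 ≈ 1.550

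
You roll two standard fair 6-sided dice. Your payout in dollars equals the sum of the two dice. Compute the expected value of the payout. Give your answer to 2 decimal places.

Distribution of the sum of the two dice: 2 w.p. 1/36, 3 w.p. 1/18, 4 w.p. 1/12, 5 w.p. 1/9, 6 w.p. 5/36, 7 w.p. 1/6, …
E[payout] = (1/36)·2 + (1/18)·3 + (1/12)·4 + (1/9)·5 + (5/36)·6 + (1/6)·7 + (5/36)·8 + (1/9)·9 + (1/12)·10 + (1/18)·11 + (1/36)·12 = 7
≈ $7.00

$7.00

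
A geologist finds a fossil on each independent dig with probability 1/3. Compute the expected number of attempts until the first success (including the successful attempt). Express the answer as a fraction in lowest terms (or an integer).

For a geometric distribution, E[trials] = 1/p = 1/(1/3) = 3.

3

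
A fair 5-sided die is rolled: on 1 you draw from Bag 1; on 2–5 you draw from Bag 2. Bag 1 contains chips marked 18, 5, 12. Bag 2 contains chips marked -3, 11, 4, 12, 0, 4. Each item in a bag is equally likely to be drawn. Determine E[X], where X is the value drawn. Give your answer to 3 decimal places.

E[X | Bag 1] = (18 + 5 + 12)/3 = 35/3
E[X | Bag 2] = (-3 + 11 + 4 + 12 + 0 + 4)/6 = 14/3
E[X] = (1/5)·35/3 + (4/5)·14/3 = 91/15 ≈ 6.067

6.067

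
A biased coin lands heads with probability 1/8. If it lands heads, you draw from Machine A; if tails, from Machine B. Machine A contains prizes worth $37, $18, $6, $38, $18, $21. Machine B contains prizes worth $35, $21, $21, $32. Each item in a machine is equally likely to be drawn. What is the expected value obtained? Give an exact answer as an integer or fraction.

855/32 dollars

E[X | Machine A] = (37 + 18 + 6 + 38 + 18 + 21)/6 = 23
E[X | Machine B] = (35 + 21 + 21 + 32)/4 = 109/4
E[X] = (1/8)·23 + (7/8)·109/4 = 855/32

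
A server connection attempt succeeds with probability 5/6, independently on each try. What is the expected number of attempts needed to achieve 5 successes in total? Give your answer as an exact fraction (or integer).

By linearity (sum of 5 independent geometric waits), E[trials] = 5/p = 5/(5/6) = 6.

6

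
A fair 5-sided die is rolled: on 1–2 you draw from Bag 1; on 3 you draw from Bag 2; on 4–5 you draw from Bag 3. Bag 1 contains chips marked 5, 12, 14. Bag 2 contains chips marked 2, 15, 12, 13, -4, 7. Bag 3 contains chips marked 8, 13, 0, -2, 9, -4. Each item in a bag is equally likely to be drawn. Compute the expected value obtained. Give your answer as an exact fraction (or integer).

E[X | Bag 1] = (5 + 12 + 14)/3 = 31/3
E[X | Bag 2] = (2 + 15 + 12 + 13 − 4 + 7)/6 = 15/2
E[X | Bag 3] = (8 + 13 + 0 − 2 + 9 − 4)/6 = 4
E[X] = (2/5)·31/3 + (1/5)·15/2 + (2/5)·4 = 217/30

217/30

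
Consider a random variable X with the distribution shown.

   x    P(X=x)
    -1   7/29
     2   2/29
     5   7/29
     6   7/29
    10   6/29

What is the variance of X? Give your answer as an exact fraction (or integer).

E[X] = (7/29)·(-1) + (2/29)·2 + (7/29)·5 + (7/29)·6 + (6/29)·10 = 134/29
E[X²] = (7/29)·1 + (2/29)·4 + (7/29)·25 + (7/29)·36 + (6/29)·100 = 1042/29
Var(X) = 1042/29 − (134/29)² = 12262/841

12262/841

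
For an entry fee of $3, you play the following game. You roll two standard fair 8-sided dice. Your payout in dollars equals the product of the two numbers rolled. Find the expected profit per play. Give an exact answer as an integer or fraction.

69/4 dollars

Distribution of the product of the two numbers rolled: 1 w.p. 1/64, 2 w.p. 1/32, 3 w.p. 1/32, 4 w.p. 3/64, 5 w.p. 1/32, 6 w.p. 1/16, …
E[payout] = (1/64)·1 + (1/32)·2 + (1/32)·3 + (3/64)·4 + (1/32)·5 + (1/16)·6 + (1/32)·7 + (1/16)·8 + (1/64)·9 + (1/32)·10 + (1/16)·12 + (1/32)·14 + (1/32)·15 + (3/64)·16 + (1/32)·18 + (1/32)·20 + (1/32)·21 + (1/16)·24 + (1/64)·25 + (1/32)·28 + (1/32)·30 + (1/32)·32 + (1/32)·35 + (1/64)·36 + (1/32)·40 + (1/32)·42 + (1/32)·48 + (1/64)·49 + (1/32)·56 + (1/64)·64 = 81/4
Expected profit = 81/4 − 3 = 69/4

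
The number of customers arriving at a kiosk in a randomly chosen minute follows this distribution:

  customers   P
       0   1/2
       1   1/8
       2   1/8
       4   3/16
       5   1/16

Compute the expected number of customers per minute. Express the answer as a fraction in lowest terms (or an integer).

23/16

E[X] = (1/2)·0 + (1/8)·1 + (1/8)·2 + (3/16)·4 + (1/16)·5
     = 23/16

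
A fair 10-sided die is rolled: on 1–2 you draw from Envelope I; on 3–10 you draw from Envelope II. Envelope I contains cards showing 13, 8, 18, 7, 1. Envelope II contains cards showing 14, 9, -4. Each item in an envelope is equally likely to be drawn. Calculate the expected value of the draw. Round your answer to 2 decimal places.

6.95

E[X | Envelope I] = (13 + 8 + 18 + 7 + 1)/5 = 47/5
E[X | Envelope II] = (14 + 9 − 4)/3 = 19/3
E[X] = (1/5)·47/5 + (4/5)·19/3 = 521/75 ≈ 6.95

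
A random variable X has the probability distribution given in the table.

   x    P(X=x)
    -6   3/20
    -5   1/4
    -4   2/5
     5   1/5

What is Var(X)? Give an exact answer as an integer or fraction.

E[X] = (3/20)·(-6) + (1/4)·(-5) + (2/5)·(-4) + (1/5)·5 = -11/4
E[X²] = (3/20)·36 + (1/4)·25 + (2/5)·16 + (1/5)·25 = 461/20
Var(X) = 461/20 − (-11/4)² = 1239/80

1239/80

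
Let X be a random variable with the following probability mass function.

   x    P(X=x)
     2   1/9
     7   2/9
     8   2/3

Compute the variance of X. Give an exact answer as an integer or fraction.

278/81

E[X] = (1/9)·2 + (2/9)·7 + (2/3)·8 = 64/9
E[X²] = (1/9)·4 + (2/9)·49 + (2/3)·64 = 54
Var(X) = 54 − (64/9)² = 278/81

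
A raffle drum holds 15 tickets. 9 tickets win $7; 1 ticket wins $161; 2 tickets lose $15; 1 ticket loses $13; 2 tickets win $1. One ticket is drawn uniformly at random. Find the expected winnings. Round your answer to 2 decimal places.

E[payout] = (9/15)·7 + (1/15)·161 + (2/15)·(-15) + (1/15)·(-13) + (2/15)·1 = 61/5
≈ $12.20

$12.20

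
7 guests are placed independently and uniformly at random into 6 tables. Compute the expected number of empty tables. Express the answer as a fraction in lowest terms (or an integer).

Let Xⱼ=1 if table j is empty. P(Xⱼ=1) = ((6-1)/6)^7 = 78125/279936.
By linearity, E[#empty] = 6·78125/279936 = 78125/46656.

78125/46656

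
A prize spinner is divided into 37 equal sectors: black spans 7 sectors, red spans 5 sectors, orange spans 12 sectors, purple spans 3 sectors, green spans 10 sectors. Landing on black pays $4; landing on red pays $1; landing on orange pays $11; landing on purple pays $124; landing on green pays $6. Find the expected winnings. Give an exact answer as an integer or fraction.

E[payout] = (7/37)·4 + (5/37)·1 + (12/37)·11 + (3/37)·124 + (10/37)·6 = 597/37

597/37 dollars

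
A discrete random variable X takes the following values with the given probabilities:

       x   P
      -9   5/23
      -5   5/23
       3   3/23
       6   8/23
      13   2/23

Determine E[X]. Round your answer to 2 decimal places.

E[X] = (5/23)·(-9) + (5/23)·(-5) + (3/23)·3 + (8/23)·6 + (2/23)·13
     = 13/23 ≈ 0.57

0.57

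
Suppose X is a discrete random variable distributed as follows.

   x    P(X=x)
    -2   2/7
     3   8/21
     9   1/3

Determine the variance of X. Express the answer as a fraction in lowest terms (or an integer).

922/49

E[X] = (2/7)·(-2) + (8/21)·3 + (1/3)·9 = 25/7
E[X²] = (2/7)·4 + (8/21)·9 + (1/3)·81 = 221/7
Var(X) = 221/7 − (25/7)² = 922/49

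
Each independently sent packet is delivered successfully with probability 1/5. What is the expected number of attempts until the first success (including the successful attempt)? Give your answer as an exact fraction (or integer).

For a geometric distribution, E[trials] = 1/p = 1/(1/5) = 5.

5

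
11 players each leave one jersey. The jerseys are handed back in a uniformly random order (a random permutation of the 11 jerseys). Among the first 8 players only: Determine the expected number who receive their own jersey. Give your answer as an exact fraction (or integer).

Let Xᵢ = 1 if person i gets their own jersey. For each i, P(Xᵢ=1) = 1/11.
By linearity of expectation, E[X₁+…+X_8] = 8·(1/11) = 8/11.

8/11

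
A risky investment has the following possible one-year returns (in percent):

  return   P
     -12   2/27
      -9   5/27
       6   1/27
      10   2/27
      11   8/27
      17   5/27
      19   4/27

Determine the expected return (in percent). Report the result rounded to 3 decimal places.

7.630

E[X] = (2/27)·(-12) + (5/27)·(-9) + (1/27)·6 + (2/27)·10 + (8/27)·11 + (5/27)·17 + (4/27)·19
     = 206/27 ≈ 7.630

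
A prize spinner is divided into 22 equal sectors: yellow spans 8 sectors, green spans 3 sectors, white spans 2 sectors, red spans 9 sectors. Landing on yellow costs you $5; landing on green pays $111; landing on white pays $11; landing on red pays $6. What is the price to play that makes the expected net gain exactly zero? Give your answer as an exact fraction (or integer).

369/22 dollars

E[payout] = (8/22)·(-5) + (3/22)·111 + (2/22)·11 + (9/22)·6 = 369/22
Fair fee = E[payout] = 369/22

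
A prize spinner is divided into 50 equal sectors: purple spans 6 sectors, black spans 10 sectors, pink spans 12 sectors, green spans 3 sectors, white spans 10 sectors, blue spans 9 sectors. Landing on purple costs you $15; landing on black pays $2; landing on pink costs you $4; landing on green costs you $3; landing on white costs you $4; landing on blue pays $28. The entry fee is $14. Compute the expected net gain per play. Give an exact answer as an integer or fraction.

-123/10 dollars

E[payout] = (6/50)·(-15) + (10/50)·2 + (12/50)·(-4) + (3/50)·(-3) + (10/50)·(-4) + (9/50)·28 = 17/10
Expected profit = 17/10 − 14 = -123/10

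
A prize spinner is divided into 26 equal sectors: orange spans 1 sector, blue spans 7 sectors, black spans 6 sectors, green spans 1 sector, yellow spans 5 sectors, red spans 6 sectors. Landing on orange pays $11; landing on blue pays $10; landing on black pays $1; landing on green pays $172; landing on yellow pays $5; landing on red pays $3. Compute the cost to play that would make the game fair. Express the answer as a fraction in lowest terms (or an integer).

E[payout] = (1/26)·11 + (7/26)·10 + (6/26)·1 + (1/26)·172 + (5/26)·5 + (6/26)·3 = 151/13
Fair fee = E[payout] = 151/13

151/13 dollars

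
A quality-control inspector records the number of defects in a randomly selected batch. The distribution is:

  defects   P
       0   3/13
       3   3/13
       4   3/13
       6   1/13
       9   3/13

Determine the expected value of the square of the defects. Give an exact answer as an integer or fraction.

E[X²] = (3/13)·0 + (3/13)·9 + (3/13)·16 + (1/13)·36 + (3/13)·81
     = 354/13

354/13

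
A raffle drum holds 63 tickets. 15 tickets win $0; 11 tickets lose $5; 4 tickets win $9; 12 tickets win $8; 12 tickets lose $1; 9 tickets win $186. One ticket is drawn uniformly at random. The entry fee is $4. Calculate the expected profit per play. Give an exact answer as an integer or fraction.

1487/63 dollars

E[payout] = (15/63)·0 + (11/63)·(-5) + (4/63)·9 + (12/63)·8 + (12/63)·(-1) + (9/63)·186 = 1739/63
Expected profit = 1739/63 − 4 = 1487/63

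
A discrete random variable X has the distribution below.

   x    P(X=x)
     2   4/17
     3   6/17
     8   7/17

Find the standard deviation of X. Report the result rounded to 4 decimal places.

2.6841

E[X] = 82/17, E[X²] = 518/17
Var(X) = E[X²] − (E[X])² = 518/17 − 6724/289 = 2082/289
SD(X) = √(2082/289) ≈ 2.6841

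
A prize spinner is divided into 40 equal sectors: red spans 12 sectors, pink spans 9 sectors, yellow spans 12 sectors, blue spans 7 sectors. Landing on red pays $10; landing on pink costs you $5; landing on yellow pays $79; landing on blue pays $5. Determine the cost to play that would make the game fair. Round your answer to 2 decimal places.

$26.45

E[payout] = (12/40)·10 + (9/40)·(-5) + (12/40)·79 + (7/40)·5 = 529/20
Fair fee = E[payout] = 529/20 ≈ $26.45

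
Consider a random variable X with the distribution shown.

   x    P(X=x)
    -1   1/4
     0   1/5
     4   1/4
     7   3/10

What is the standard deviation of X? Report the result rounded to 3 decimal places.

3.291

E[X] = 57/20, E[X²] = 379/20
Var(X) = E[X²] − (E[X])² = 379/20 − 3249/400 = 4331/400
SD(X) = √(4331/400) ≈ 3.291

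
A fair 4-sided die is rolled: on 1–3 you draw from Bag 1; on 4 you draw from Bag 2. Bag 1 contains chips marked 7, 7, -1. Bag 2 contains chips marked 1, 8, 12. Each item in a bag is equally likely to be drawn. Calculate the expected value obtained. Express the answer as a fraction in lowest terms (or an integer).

5

E[X | Bag 1] = (7 + 7 − 1)/3 = 13/3
E[X | Bag 2] = (1 + 8 + 12)/3 = 7
E[X] = (3/4)·13/3 + (1/4)·7 = 5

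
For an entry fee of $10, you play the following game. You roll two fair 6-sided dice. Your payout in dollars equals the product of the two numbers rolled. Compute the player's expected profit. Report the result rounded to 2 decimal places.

Distribution of the product of the two numbers rolled: 1 w.p. 1/36, 2 w.p. 1/18, 3 w.p. 1/18, 4 w.p. 1/12, 5 w.p. 1/18, 6 w.p. 1/9, …
E[payout] = (1/36)·1 + (1/18)·2 + (1/18)·3 + (1/12)·4 + (1/18)·5 + (1/9)·6 + (1/18)·8 + (1/36)·9 + (1/18)·10 + (1/9)·12 + (1/18)·15 + (1/36)·16 + (1/18)·18 + (1/18)·20 + (1/18)·24 + (1/36)·25 + (1/18)·30 + (1/36)·36 = 49/4
Expected profit = 49/4 − 10 = 9/4 ≈ $2.25

$2.25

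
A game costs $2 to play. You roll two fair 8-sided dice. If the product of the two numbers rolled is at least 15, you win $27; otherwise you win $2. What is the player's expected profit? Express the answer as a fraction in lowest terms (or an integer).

E[payout] = (29/64)·2 + (35/64)·27 = 1003/64
Expected profit = 1003/64 − 2 = 875/64

875/64 dollars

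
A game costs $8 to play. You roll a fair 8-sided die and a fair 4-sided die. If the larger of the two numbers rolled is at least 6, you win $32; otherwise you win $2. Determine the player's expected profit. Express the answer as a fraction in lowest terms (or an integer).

21/4 dollars

E[payout] = (5/8)·2 + (3/8)·32 = 53/4
Expected profit = 53/4 − 8 = 21/4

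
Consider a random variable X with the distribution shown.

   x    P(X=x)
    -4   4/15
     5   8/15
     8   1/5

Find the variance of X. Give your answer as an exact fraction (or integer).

504/25

E[X] = (4/15)·(-4) + (8/15)·5 + (1/5)·8 = 16/5
E[X²] = (4/15)·16 + (8/15)·25 + (1/5)·64 = 152/5
Var(X) = 152/5 − (16/5)² = 504/25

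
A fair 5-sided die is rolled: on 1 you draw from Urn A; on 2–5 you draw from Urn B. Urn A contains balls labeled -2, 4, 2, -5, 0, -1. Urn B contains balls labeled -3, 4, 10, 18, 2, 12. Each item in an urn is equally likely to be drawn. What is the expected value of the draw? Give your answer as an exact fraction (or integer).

E[X | Urn A] = (-2 + 4 + 2 − 5 + 0 − 1)/6 = -1/3
E[X | Urn B] = (-3 + 4 + 10 + 18 + 2 + 12)/6 = 43/6
E[X] = (1/5)·(-1/3) + (4/5)·43/6 = 17/3

17/3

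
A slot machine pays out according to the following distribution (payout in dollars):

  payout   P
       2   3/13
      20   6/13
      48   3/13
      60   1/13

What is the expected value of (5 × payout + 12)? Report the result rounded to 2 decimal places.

138.92

E[5x+12] = (3/13)·22 + (6/13)·112 + (3/13)·252 + (1/13)·312
     = 1806/13 ≈ 138.92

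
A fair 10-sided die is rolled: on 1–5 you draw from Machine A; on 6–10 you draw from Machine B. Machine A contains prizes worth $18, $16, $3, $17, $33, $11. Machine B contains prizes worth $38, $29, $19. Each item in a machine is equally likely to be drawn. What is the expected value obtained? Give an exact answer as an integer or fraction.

45/2 dollars

E[X | Machine A] = (18 + 16 + 3 + 17 + 33 + 11)/6 = 49/3
E[X | Machine B] = (38 + 29 + 19)/3 = 86/3
E[X] = (1/2)·49/3 + (1/2)·86/3 = 45/2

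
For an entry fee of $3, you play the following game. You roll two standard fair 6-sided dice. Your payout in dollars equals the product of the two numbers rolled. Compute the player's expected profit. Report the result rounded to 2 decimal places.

Distribution of the product of the two numbers rolled: 1 w.p. 1/36, 2 w.p. 1/18, 3 w.p. 1/18, 4 w.p. 1/12, 5 w.p. 1/18, 6 w.p. 1/9, …
E[payout] = (1/36)·1 + (1/18)·2 + (1/18)·3 + (1/12)·4 + (1/18)·5 + (1/9)·6 + (1/18)·8 + (1/36)·9 + (1/18)·10 + (1/9)·12 + (1/18)·15 + (1/36)·16 + (1/18)·18 + (1/18)·20 + (1/18)·24 + (1/36)·25 + (1/18)·30 + (1/36)·36 = 49/4
Expected profit = 49/4 − 3 = 37/4 ≈ $9.25

$9.25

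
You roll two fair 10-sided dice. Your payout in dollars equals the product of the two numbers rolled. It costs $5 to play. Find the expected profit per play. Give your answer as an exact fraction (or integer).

Distribution of the product of the two numbers rolled: 1 w.p. 1/100, 2 w.p. 1/50, 3 w.p. 1/50, 4 w.p. 3/100, 5 w.p. 1/50, 6 w.p. 1/25, …
E[payout] = (1/100)·1 + (1/50)·2 + (1/50)·3 + (3/100)·4 + (1/50)·5 + (1/25)·6 + (1/50)·7 + (1/25)·8 + (3/100)·9 + (1/25)·10 + (1/25)·12 + (1/50)·14 + (1/50)·15 + (3/100)·16 + (1/25)·18 + (1/25)·20 + (1/50)·21 + (1/25)·24 + (1/100)·25 + (1/50)·27 + (1/50)·28 + (1/25)·30 + (1/50)·32 + (1/50)·35 + (3/100)·36 + (1/25)·40 + (1/50)·42 + (1/50)·45 + (1/50)·48 + (1/100)·49 + (1/50)·50 + (1/50)·54 + (1/50)·56 + (1/50)·60 + (1/50)·63 + (1/100)·64 + (1/50)·70 + (1/50)·72 + (1/50)·80 + (1/100)·81 + (1/50)·90 + (1/100)·100 = 121/4
Expected profit = 121/4 − 5 = 101/4

101/4 dollars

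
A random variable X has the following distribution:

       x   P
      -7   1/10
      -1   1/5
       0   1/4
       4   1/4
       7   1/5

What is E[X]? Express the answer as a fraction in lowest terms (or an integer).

3/2

E[X] = (1/10)·(-7) + (1/5)·(-1) + (1/4)·0 + (1/4)·4 + (1/5)·7
     = 3/2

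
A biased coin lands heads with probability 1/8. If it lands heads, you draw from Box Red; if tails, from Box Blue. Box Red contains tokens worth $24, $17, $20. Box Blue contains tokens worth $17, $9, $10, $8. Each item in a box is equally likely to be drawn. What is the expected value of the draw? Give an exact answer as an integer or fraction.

E[X | Box Red] = (24 + 17 + 20)/3 = 61/3
E[X | Box Blue] = (17 + 9 + 10 + 8)/4 = 11
E[X] = (1/8)·61/3 + (7/8)·11 = 73/6

73/6 dollars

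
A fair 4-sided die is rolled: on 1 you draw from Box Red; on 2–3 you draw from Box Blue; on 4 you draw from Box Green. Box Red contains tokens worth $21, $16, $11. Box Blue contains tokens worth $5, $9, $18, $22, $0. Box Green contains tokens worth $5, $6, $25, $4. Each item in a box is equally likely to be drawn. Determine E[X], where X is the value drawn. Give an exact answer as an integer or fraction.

119/10 dollars

E[X | Box Red] = (21 + 16 + 11)/3 = 16
E[X | Box Blue] = (5 + 9 + 18 + 22 + 0)/5 = 54/5
E[X | Box Green] = (5 + 6 + 25 + 4)/4 = 10
E[X] = (1/4)·16 + (1/2)·54/5 + (1/4)·10 = 119/10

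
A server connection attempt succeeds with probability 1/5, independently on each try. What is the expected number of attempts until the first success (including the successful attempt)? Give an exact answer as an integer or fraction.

For a geometric distribution, E[trials] = 1/p = 1/(1/5) = 5.

5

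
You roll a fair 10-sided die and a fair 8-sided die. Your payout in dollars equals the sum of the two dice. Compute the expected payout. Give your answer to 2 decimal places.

Distribution of the sum of the two dice: 2 w.p. 1/80, 3 w.p. 1/40, 4 w.p. 3/80, 5 w.p. 1/20, 6 w.p. 1/16, 7 w.p. 3/40, …
E[payout] = (1/80)·2 + (1/40)·3 + (3/80)·4 + (1/20)·5 + (1/16)·6 + (3/40)·7 + (7/80)·8 + (1/10)·9 + (1/10)·10 + (1/10)·11 + (7/80)·12 + (3/40)·13 + (1/16)·14 + (1/20)·15 + (3/80)·16 + (1/40)·17 + (1/80)·18 = 10
≈ $10.00

$10.00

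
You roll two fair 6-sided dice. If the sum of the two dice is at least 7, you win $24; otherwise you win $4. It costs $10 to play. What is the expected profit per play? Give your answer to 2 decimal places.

$5.67

E[payout] = (5/12)·4 + (7/12)·24 = 47/3
Expected profit = 47/3 − 10 = 17/3 ≈ $5.67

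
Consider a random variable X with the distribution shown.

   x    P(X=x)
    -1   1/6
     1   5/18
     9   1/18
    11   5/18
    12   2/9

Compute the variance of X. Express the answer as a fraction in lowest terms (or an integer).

E[X] = (1/6)·(-1) + (5/18)·1 + (1/18)·9 + (5/18)·11 + (2/9)·12 = 19/3
E[X²] = (1/6)·1 + (5/18)·1 + (1/18)·81 + (5/18)·121 + (2/9)·144 = 635/9
Var(X) = 635/9 − (19/3)² = 274/9

274/9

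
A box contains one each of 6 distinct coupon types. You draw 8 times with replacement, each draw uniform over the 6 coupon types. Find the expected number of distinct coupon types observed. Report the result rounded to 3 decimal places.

4.605

Let Xⱼ=1 if type j appears at least once. P(Xⱼ=1) = 1 − ((6−1)/6)^8 = 1288991/1679616.
E[#distinct] = 6·1288991/1679616 = 1288991/279936.
≈ 4.605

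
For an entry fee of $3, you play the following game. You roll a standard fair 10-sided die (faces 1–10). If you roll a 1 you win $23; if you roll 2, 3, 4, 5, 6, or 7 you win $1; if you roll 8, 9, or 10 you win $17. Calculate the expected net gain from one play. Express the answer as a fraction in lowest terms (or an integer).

$5

E[payout] = (3/5)·1 + (3/10)·17 + (1/10)·23 = 8
Expected profit = 8 − 3 = 5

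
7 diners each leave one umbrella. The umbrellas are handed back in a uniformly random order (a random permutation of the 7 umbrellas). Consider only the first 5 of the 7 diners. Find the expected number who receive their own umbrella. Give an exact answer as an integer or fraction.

5/7

Let Xᵢ = 1 if person i gets their own umbrella. For each i, P(Xᵢ=1) = 1/7.
By linearity of expectation, E[X₁+…+X_5] = 5·(1/7) = 5/7.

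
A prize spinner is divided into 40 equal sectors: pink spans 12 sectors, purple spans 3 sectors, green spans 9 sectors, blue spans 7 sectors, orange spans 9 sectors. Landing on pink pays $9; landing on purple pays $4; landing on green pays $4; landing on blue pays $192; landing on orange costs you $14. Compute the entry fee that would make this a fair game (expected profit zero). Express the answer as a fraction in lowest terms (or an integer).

687/20 dollars

E[payout] = (12/40)·9 + (3/40)·4 + (9/40)·4 + (7/40)·192 + (9/40)·(-14) = 687/20
Fair fee = E[payout] = 687/20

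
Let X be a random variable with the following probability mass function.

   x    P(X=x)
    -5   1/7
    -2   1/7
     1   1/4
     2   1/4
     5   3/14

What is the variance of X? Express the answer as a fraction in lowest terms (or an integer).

E[X] = (1/7)·(-5) + (1/7)·(-2) + (1/4)·1 + (1/4)·2 + (3/14)·5 = 23/28
E[X²] = (1/7)·25 + (1/7)·4 + (1/4)·1 + (1/4)·4 + (3/14)·25 = 43/4
Var(X) = 43/4 − (23/28)² = 7899/784

7899/784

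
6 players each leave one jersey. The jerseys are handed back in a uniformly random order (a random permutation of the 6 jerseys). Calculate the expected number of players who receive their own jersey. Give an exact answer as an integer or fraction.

Let Xᵢ = 1 if person i gets their own jersey. For each i, P(Xᵢ=1) = 1/6.
By linearity of expectation, E[X₁+…+X_6] = 6·(1/6) = 1.

1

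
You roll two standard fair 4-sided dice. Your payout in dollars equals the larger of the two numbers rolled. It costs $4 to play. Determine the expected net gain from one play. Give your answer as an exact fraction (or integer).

-7/8 dollars

Distribution of the larger of the two numbers rolled: 1 w.p. 1/16, 2 w.p. 3/16, 3 w.p. 5/16, 4 w.p. 7/16
E[payout] = (1/16)·1 + (3/16)·2 + (5/16)·3 + (7/16)·4 = 25/8
Expected profit = 25/8 − 4 = -7/8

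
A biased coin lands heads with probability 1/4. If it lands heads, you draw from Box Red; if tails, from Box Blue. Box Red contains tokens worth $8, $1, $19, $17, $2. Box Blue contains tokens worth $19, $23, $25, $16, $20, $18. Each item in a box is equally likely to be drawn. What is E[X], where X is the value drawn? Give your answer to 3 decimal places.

$17.475

E[X | Box Red] = (8 + 1 + 19 + 17 + 2)/5 = 47/5
E[X | Box Blue] = (19 + 23 + 25 + 16 + 20 + 18)/6 = 121/6
E[X] = (1/4)·47/5 + (3/4)·121/6 = 699/40 ≈ 17.475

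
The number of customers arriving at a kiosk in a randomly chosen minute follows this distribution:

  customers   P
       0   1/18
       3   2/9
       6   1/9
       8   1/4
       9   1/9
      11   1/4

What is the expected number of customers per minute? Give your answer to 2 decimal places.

E[X] = (1/18)·0 + (2/9)·3 + (1/9)·6 + (1/4)·8 + (1/9)·9 + (1/4)·11
     = 85/12 ≈ 7.08

7.08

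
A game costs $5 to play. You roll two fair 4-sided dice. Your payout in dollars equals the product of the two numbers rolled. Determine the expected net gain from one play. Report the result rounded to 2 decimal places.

Distribution of the product of the two numbers rolled: 1 w.p. 1/16, 2 w.p. 1/8, 3 w.p. 1/8, 4 w.p. 3/16, 6 w.p. 1/8, 8 w.p. 1/8, …
E[payout] = (1/16)·1 + (1/8)·2 + (1/8)·3 + (3/16)·4 + (1/8)·6 + (1/8)·8 + (1/16)·9 + (1/8)·12 + (1/16)·16 = 25/4
Expected profit = 25/4 − 5 = 5/4 ≈ $1.25

$1.25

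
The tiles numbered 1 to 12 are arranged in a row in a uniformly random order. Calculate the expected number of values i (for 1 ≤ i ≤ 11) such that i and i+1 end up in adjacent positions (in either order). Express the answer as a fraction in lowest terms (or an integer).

11/6

For each i ∈ {1,…,11}, let Xᵢ = 1 if i and i+1 are adjacent. P(Xᵢ=1) = 2·(12−1)!/12! = 2/12.
By linearity, E[ΣXᵢ] = (11)·(2/12) = 11/6.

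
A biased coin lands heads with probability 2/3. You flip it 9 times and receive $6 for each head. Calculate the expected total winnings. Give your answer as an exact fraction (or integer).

E[#heads] = 9·2/3 = 6 (linearity over flips).
E[winnings] = 6·6 = 36.

$36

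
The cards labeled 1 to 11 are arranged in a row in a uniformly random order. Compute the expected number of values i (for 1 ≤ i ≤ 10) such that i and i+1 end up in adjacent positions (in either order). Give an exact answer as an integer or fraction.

20/11

For each i ∈ {1,…,10}, let Xᵢ = 1 if i and i+1 are adjacent. P(Xᵢ=1) = 2·(11−1)!/11! = 2/11.
By linearity, E[ΣXᵢ] = (10)·(2/11) = 20/11.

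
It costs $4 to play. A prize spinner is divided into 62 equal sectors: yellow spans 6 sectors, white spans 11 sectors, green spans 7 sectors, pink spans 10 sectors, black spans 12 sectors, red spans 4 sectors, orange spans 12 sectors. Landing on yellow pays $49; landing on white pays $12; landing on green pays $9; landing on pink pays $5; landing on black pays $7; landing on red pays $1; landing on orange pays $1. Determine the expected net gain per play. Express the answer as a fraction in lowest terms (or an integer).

391/62 dollars

E[payout] = (6/62)·49 + (11/62)·12 + (7/62)·9 + (10/62)·5 + (12/62)·7 + (4/62)·1 + (12/62)·1 = 639/62
Expected profit = 639/62 − 4 = 391/62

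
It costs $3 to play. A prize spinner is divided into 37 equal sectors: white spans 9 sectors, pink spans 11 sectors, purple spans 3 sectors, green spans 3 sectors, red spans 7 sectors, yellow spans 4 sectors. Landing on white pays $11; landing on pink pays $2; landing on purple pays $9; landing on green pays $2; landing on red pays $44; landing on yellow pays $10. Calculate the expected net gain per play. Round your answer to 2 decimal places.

E[payout] = (9/37)·11 + (11/37)·2 + (3/37)·9 + (3/37)·2 + (7/37)·44 + (4/37)·10 = 502/37
Expected profit = 502/37 − 3 = 391/37 ≈ $10.57

$10.57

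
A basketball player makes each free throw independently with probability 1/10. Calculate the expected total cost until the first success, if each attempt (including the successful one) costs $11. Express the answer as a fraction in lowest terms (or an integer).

$110

E[#attempts] = 1/p = 10; E[cost] = 11·10 = 110.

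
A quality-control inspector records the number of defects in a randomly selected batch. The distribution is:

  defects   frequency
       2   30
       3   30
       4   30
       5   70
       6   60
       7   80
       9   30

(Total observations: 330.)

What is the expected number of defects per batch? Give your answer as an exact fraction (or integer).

181/33

Total = 330, so P(defects=2) = 30/330, etc.
E[X] = (1/11)·2 + (1/11)·3 + (1/11)·4 + (7/33)·5 + (2/11)·6 + (8/33)·7 + (1/11)·9
     = 181/33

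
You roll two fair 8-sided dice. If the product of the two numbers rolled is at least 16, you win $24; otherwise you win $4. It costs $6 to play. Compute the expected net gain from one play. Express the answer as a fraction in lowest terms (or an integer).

E[payout] = (31/64)·4 + (33/64)·24 = 229/16
Expected profit = 229/16 − 6 = 133/16

133/16 dollars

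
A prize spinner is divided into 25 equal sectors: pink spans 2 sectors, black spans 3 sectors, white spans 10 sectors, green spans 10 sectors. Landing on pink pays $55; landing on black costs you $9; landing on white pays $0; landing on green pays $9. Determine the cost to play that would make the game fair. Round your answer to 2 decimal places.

$6.92

E[payout] = (2/25)·55 + (3/25)·(-9) + (10/25)·0 + (10/25)·9 = 173/25
Fair fee = E[payout] = 173/25 ≈ $6.92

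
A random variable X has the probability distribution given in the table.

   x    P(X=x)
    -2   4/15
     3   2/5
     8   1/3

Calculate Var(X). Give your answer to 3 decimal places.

14.889

E[X] = (4/15)·(-2) + (2/5)·3 + (1/3)·8 = 10/3
E[X²] = (4/15)·4 + (2/5)·9 + (1/3)·64 = 26
Var(X) = 26 − (10/3)² = 134/9 ≈ 14.889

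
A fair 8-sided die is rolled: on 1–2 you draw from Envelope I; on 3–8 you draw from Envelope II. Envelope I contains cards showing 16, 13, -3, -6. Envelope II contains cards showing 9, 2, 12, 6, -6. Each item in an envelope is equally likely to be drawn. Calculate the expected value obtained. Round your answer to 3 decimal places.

E[X | Envelope I] = (16 + 13 − 3 − 6)/4 = 5
E[X | Envelope II] = (9 + 2 + 12 + 6 − 6)/5 = 23/5
E[X] = (1/4)·5 + (3/4)·23/5 = 47/10 ≈ 4.700

4.700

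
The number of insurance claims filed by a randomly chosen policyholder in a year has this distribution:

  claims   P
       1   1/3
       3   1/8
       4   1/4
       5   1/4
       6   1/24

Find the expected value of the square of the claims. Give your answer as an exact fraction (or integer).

317/24

E[X²] = (1/3)·1 + (1/8)·9 + (1/4)·16 + (1/4)·25 + (1/24)·36
     = 317/24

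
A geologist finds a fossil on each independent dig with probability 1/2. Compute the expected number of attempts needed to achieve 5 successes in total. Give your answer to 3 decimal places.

By linearity (sum of 5 independent geometric waits), E[trials] = 5/p = 5/(1/2) = 10.
≈ 10.000

10.000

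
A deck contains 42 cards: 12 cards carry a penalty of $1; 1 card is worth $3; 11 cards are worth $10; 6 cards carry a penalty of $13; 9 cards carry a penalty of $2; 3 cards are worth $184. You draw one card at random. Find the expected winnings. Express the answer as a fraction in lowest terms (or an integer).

557/42 dollars

E[payout] = (12/42)·(-1) + (1/42)·3 + (11/42)·10 + (6/42)·(-13) + (9/42)·(-2) + (3/42)·184 = 557/42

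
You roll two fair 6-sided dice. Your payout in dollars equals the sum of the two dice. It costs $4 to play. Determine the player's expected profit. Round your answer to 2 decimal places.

Distribution of the sum of the two dice: 2 w.p. 1/36, 3 w.p. 1/18, 4 w.p. 1/12, 5 w.p. 1/9, 6 w.p. 5/36, 7 w.p. 1/6, …
E[payout] = (1/36)·2 + (1/18)·3 + (1/12)·4 + (1/9)·5 + (5/36)·6 + (1/6)·7 + (5/36)·8 + (1/9)·9 + (1/12)·10 + (1/18)·11 + (1/36)·12 = 7
Expected profit = 7 − 4 = 3 ≈ $3.00

$3.00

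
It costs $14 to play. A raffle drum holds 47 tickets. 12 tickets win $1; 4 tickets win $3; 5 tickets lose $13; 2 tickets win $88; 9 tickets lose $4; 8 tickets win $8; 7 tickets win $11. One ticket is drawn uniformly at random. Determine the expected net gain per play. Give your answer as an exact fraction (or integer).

-418/47 dollars

E[payout] = (12/47)·1 + (4/47)·3 + (5/47)·(-13) + (2/47)·88 + (9/47)·(-4) + (8/47)·8 + (7/47)·11 = 240/47
Expected profit = 240/47 − 14 = -418/47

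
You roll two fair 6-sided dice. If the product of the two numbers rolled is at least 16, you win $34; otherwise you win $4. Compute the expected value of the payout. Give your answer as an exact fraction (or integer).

E[payout] = (25/36)·4 + (11/36)·34 = 79/6

79/6 dollars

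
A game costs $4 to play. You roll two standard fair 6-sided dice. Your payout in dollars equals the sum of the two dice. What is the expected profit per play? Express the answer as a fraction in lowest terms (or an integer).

Distribution of the sum of the two dice: 2 w.p. 1/36, 3 w.p. 1/18, 4 w.p. 1/12, 5 w.p. 1/9, 6 w.p. 5/36, 7 w.p. 1/6, …
E[payout] = (1/36)·2 + (1/18)·3 + (1/12)·4 + (1/9)·5 + (5/36)·6 + (1/6)·7 + (5/36)·8 + (1/9)·9 + (1/12)·10 + (1/18)·11 + (1/36)·12 = 7
Expected profit = 7 − 4 = 3

$3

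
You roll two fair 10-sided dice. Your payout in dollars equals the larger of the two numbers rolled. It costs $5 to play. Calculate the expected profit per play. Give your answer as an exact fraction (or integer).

43/20 dollars

Distribution of the larger of the two numbers rolled: 1 w.p. 1/100, 2 w.p. 3/100, 3 w.p. 1/20, 4 w.p. 7/100, 5 w.p. 9/100, 6 w.p. 11/100, …
E[payout] = (1/100)·1 + (3/100)·2 + (1/20)·3 + (7/100)·4 + (9/100)·5 + (11/100)·6 + (13/100)·7 + (3/20)·8 + (17/100)·9 + (19/100)·10 = 143/20
Expected profit = 143/20 − 5 = 43/20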